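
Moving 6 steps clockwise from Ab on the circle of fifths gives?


Solution.
Each clockwise step on the circle of fifths moves up a perfect 5th
From Ab: Ab → Eb → Bb → F → C → G → D
= D


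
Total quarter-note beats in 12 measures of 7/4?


Time signature 7/4: the bottom number 4 means the quarter note gets one count
The top number 7 means 7 quarter-note beats per measure
Total = 7 × 12 measures
= 84 quarter-note beats


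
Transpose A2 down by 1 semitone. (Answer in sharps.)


Step by step:
A2: chromatic position 9 in octave 2 → absolute = 2×12 + 9 = 33
Transpose down 1: 33 - 1 = 32
32 = 2×12 + 8 → G# in octave 2
Result = G#2


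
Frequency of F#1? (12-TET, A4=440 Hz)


Let's work it out.
f = 440 × 2^(n/12) where n = semitones from A4
F#1: -39 semitones from A4
f = 440 × 2^(-39/12)
f = 46.25 Hz


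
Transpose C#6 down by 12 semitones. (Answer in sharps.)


C#6: chromatic position 1 in octave 6 → absolute = 6×12 + 1 = 73
Transpose down 12: 73 - 12 = 61
61 = 5×12 + 1 → C# in octave 5
Result = C#5


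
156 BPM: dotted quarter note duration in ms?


One quarter-note beat = 60000 / BPM = 60000 / 156 ms
Dotted quarter note = 3/2 × quarter note
Duration = 3/2 × 60000 / 156 = 90000 / 156
= 576.9 ms


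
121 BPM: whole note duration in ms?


Solution.
One quarter-note beat = 60000 / BPM = 60000 / 121 ms
Whole note = 4 × quarter note
Duration = 4 × 60000 / 121 = 240000 / 121
= 1983.5 ms


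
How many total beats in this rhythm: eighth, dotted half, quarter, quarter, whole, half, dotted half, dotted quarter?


Reasoning:
Beat values:
  eighth = 0.5 beats
  dotted half = 3 beats
  quarter = 1 beat
  quarter = 1 beat
  whole = 4 beats
  half = 2 beats
  dotted half = 3 beats
  dotted quarter = 1.5 beats
Sum = 0.5 + 3 + 1 + 1 + 4 + 2 + 3 + 1.5
= 16 beats


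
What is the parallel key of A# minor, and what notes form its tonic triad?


Solution.
Parallel keys share the same tonic but differ in mode
A# minor → parallel is A# major
Tonic triad of A# major = A# C## E#
= A# major; triad = A# C## E#


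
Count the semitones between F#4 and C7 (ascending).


Absolute semitone position = octave×12 + chromatic position
F#4: 4×12 + 6 = 54
C7: 7×12 + 0 = 84
Difference = 84 - 54 = 30
= 30 semitones


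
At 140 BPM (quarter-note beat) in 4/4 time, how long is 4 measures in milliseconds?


Reasoning:
Quarter-note beat duration = 60000 / 140 ms
Beats per measure (4/4) = 4
One measure = 4 × 60000 / 140 = 240000 / 140 ms
4 measures = 4 × 240000 / 140 = 960000 / 140
= 6857.1 ms


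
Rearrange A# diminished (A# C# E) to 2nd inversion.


Root position: A# C# E
2nd inversion: move root and 3rd up an octave
Bass note: E
Notes (bottom to top) = E A# C#


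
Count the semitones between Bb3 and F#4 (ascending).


Reasoning:
Absolute semitone position = octave×12 + chromatic position
Bb3: 3×12 + 10 = 46
F#4: 4×12 + 6 = 54
Difference = 54 - 46 = 8
= 8 semitones


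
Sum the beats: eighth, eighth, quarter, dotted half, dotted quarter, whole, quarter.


Beat values:
  eighth = 0.5 beats
  eighth = 0.5 beats
  quarter = 1 beat
  dotted half = 3 beats
  dotted quarter = 1.5 beats
  whole = 4 beats
  quarter = 1 beat
Sum = 0.5 + 0.5 + 1 + 3 + 1.5 + 4 + 1
= 11.5 beats


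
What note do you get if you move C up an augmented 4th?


Step by step:
augmented 4th: 4 letter names, 6 semitones
Letter: C + 3 → F
Pitch: C + 6 semitones, spelled as an F → F#
= F#


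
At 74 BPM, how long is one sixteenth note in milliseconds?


Reasoning:
One quarter-note beat = 60000 / BPM = 60000 / 74 ms
Sixteenth note = 1/4 × quarter note
Duration = 1/4 × 60000 / 74 = 15000 / 74
= 202.7 ms


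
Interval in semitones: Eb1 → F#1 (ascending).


Reasoning:
Absolute semitone position = octave×12 + chromatic position
Eb1: 1×12 + 3 = 15
F#1: 1×12 + 6 = 18
Difference = 18 - 15 = 3
= 3 semitones


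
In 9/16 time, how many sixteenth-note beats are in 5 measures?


Reasoning:
Time signature 9/16: the bottom number 16 means the sixteenth note gets one count
The top number 9 means 9 sixteenth-note beats per measure
Total = 9 × 5 measures
= 45 sixteenth-note beats


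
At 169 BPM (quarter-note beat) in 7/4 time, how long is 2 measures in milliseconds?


Quarter-note beat duration = 60000 / 169 ms
Beats per measure (7/4) = 7
One measure = 7 × 60000 / 169 = 420000 / 169 ms
2 measures = 2 × 420000 / 169 = 840000 / 169
= 4970.4 ms


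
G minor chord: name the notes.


Step by step:
Minor triad = root + minor 3rd (3 semitones) + perfect 5th (7 semitones)
A triad on G stacks thirds, so the chord tones use letter names G-B-D
Root: G
Minor 3rd above G: Bb
Perfect 5th above G: D
Chord = G Bb D


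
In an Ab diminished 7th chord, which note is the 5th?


Reasoning:
Diminished 7th chord = root + minor 3rd + diminished 5th + diminished 7th
Seventh chords stack in thirds, so the letter names are A-C-E-G
Root: Ab
Minor 3rd above Ab: Cb
Diminished 5th above Ab: Ebb
Diminished 7th above Ab: Gbb
The 5th = Ebb


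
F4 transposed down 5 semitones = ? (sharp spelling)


F4: chromatic position 5 in octave 4 → absolute = 4×12 + 5 = 53
Transpose down 5: 53 - 5 = 48
48 = 4×12 + 0 → C in octave 4
Result = C4


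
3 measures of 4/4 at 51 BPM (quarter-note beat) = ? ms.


Quarter-note beat duration = 60000 / 51 ms
Beats per measure (4/4) = 4
One measure = 4 × 60000 / 51 = 240000 / 51 ms
3 measures = 3 × 240000 / 51 = 720000 / 51
= 14117.6 ms


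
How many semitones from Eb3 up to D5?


Solution.
Absolute semitone position = octave×12 + chromatic position
Eb3: 3×12 + 3 = 39
D5: 5×12 + 2 = 62
Difference = 62 - 39 = 23
= 23 semitones


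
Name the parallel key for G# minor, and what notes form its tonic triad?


Let's work it out.
Parallel keys share the same tonic but differ in mode
G# minor → parallel is G# major
Tonic triad of G# major = G# B# D#
= G# major; triad = G# B# D#


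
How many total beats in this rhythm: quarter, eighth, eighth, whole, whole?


Beat values:
  quarter = 1 beat
  eighth = 0.5 beats
  eighth = 0.5 beats
  whole = 4 beats
  whole = 4 beats
Sum = 1 + 0.5 + 0.5 + 4 + 4
= 10 beats


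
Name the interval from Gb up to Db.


Step by step:
Letter names: G → D spans 5 letter names → a 5th
Semitones: Gb → Db = 7 half-steps
A 5th of 7 semitones is a perfect 5th
= perfect 5th


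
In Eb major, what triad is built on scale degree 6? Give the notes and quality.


Reasoning:
Eb major scale: Eb F G Ab Bb C D
Diatonic triad on degree 6 stacks scale notes 6, 1, 3: C Eb G
C→Eb = 3 semitones; C→G = 7 semitones → minor triad
= C Eb G (minor)


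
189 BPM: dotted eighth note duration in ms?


Step by step:
One quarter-note beat = 60000 / BPM = 60000 / 189 ms
Dotted eighth note = 3/4 × quarter note
Duration = 3/4 × 60000 / 189 = 45000 / 189
= 238.1 ms


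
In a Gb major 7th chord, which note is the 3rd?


Step by step:
Major 7th chord = root + major 3rd + perfect 5th + major 7th
Seventh chords stack in thirds, so the letter names are G-B-D-F
Root: Gb
Major 3rd above Gb: Bb
Perfect 5th above Gb: Db
Major 7th above Gb: F
The 3rd = Bb


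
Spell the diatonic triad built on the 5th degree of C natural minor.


Solution.
C natural minor scale: C D Eb F G Ab Bb
Diatonic triad on degree 5 stacks scale notes 5, 7, 2: G Bb D
G→Bb = 3 semitones; G→D = 7 semitones → minor triad
= G Bb D (minor)


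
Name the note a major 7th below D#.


A 7th spans 7 letter names, so from D we land on E
A major 7th = 11 semitones below D#
Spell E at that pitch: E
= E


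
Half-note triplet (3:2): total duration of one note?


Triplet: 3 notes occupy the space of 2 half notes
Space = 2 × 2 = 4 beats
Each triplet note = 4 / 3 = 4/3 beats
= 4/3 beats


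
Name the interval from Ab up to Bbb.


Solution.
Letter names: A → B spans 2 letter names → a 2nd
Semitones: Ab → Bbb = 1 half-step
A 2nd of 1 semitone is a minor 2nd
= minor 2nd


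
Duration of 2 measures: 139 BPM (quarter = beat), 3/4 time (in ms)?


Quarter-note beat duration = 60000 / 139 ms
Beats per measure (3/4) = 3
One measure = 3 × 60000 / 139 = 180000 / 139 ms
2 measures = 2 × 180000 / 139 = 360000 / 139
= 2589.9 ms


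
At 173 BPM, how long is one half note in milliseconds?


Working:
One quarter-note beat = 60000 / BPM = 60000 / 173 ms
Half note = 2 × quarter note
Duration = 2 × 60000 / 173 = 120000 / 173
= 693.6 ms


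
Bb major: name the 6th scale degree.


Let's work it out.
Major scale pattern: W-W-H-W-W-W-H (2-2-1-2-2-2-1 semitones)
Starting from Bb:
  Bb + 2 semitones → C
  C + 2 semitones → D
  D + 1 semitone → Eb
  Eb + 2 semitones → F
  F + 2 semitones → G
  G + 2 semitones → A
  A + 1 semitone → Bb
Scale: Bb C D Eb F G A
Degree 6 = G


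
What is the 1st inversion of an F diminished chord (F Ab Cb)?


Let's work it out.
Root position: F Ab Cb
1st inversion: move root up an octave
Bass note: Ab
Notes (bottom to top) = Ab Cb F


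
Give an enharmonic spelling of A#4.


Solution.
Enharmonic notes sound the same pitch but are spelled with different letter names
A# and Bb name the same pitch class
= Bb4


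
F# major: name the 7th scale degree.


Step by step:
Major scale pattern: W-W-H-W-W-W-H (2-2-1-2-2-2-1 semitones)
Starting from F#:
  F# + 2 semitones → G#
  G# + 2 semitones → A#
  A# + 1 semitone → B
  B + 2 semitones → C#
  C# + 2 semitones → D#
  D# + 2 semitones → E#
  E# + 1 semitone → F#
Scale: F# G# A# B C# D# E#
Degree 7 = E#


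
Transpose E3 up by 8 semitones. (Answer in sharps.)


Reasoning:
E3: chromatic position 4 in octave 3 → absolute = 3×12 + 4 = 40
Transpose up 8: 40 + 8 = 48
48 = 4×12 + 0 → C in octave 4
Result = C4


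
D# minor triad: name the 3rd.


Reasoning:
Minor triad = root + minor 3rd (3 semitones) + perfect 5th (7 semitones)
A triad on D# stacks thirds, so the chord tones use letter names D-F-A
Root: D#
Minor 3rd above D#: F#
Perfect 5th above D#: A#
The 3rd = F#


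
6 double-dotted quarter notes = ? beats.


Base quarter note = 1 beat
Dot 1 adds half the previous value: +1/2
Dot 2 adds half the previous value: +1/4
One double-dotted quarter = 1 + 1/2 + 1/4 = 7/4
6 of them = 6 × 7/4 = 21/2
= 21/2 beats


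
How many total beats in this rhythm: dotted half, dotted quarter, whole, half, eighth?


Let's work it out.
Beat values:
  dotted half = 3 beats
  dotted quarter = 1.5 beats
  whole = 4 beats
  half = 2 beats
  eighth = 0.5 beats
Sum = 3 + 1.5 + 4 + 2 + 0.5
= 11 beats


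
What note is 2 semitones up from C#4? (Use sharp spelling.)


Let's work it out.
C#4: chromatic position 1 in octave 4 → absolute = 4×12 + 1 = 49
Transpose up 2: 49 + 2 = 51
51 = 4×12 + 3 → D# in octave 4
Result = D#4


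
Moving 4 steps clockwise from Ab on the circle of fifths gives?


Let's work it out.
Each clockwise step on the circle of fifths moves up a perfect 5th
From Ab: Ab → Eb → Bb → F → C
= C


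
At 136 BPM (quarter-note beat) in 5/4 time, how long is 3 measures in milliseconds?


Solution.
Quarter-note beat duration = 60000 / 136 ms
Beats per measure (5/4) = 5
One measure = 5 × 60000 / 136 = 300000 / 136 ms
3 measures = 3 × 300000 / 136 = 900000 / 136
= 6617.6 ms


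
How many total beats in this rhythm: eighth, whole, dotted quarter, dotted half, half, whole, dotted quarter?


Working:
Beat values:
  eighth = 0.5 beats
  whole = 4 beats
  dotted quarter = 1.5 beats
  dotted half = 3 beats
  half = 2 beats
  whole = 4 beats
  dotted quarter = 1.5 beats
Sum = 0.5 + 4 + 1.5 + 3 + 2 + 4 + 1.5
= 16.5 beats


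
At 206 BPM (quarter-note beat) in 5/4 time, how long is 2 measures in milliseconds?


Let's work it out.
Quarter-note beat duration = 60000 / 206 ms
Beats per measure (5/4) = 5
One measure = 5 × 60000 / 206 = 300000 / 206 ms
2 measures = 2 × 300000 / 206 = 600000 / 206
= 2912.6 ms


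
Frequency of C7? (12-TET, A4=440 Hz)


Working:
f = 440 × 2^(n/12) where n = semitones from A4
C7: 27 semitones from A4
f = 440 × 2^(27/12)
f = 2093.00 Hz


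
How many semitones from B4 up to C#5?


Reasoning:
Absolute semitone position = octave×12 + chromatic position
B4: 4×12 + 11 = 59
C#5: 5×12 + 1 = 61
Difference = 61 - 59 = 2
= 2 semitones


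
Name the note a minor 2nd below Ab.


Step by step:
A 2nd spans 2 letter names, so from A we land on G
A minor 2nd = 1 semitone below Ab
Spell G at that pitch: G
= G


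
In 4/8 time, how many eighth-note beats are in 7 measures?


Solution.
Time signature 4/8: the bottom number 8 means the eighth note gets one count
The top number 4 means 4 eighth-note beats per measure
Total = 4 × 7 measures
= 28 eighth-note beats


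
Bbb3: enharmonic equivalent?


Step by step:
Enharmonic notes sound the same pitch but are spelled with different letter names
Bbb and A name the same pitch class
= A3


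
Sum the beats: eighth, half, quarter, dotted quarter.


Step by step:
Beat values:
  eighth = 0.5 beats
  half = 2 beats
  quarter = 1 beat
  dotted quarter = 1.5 beats
Sum = 0.5 + 2 + 1 + 1.5
= 5 beats


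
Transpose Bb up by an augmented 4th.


augmented 4th: 4 letter names, 6 semitones
Letter: B + 3 → E
Pitch: Bb + 6 semitones, spelled as an E → E
= E


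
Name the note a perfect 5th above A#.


Reasoning:
A 5th spans 5 letter names, so from A we land on E
A perfect 5th = 7 semitones above A#
Spell E at that pitch: E#
= E#


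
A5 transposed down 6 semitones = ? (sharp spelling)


Reasoning:
A5: chromatic position 9 in octave 5 → absolute = 5×12 + 9 = 69
Transpose down 6: 69 - 6 = 63
63 = 5×12 + 3 → D# in octave 5
Result = D#5


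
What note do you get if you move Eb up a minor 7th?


minor 7th: 7 letter names, 10 semitones
Letter: E + 6 → D
Pitch: Eb + 10 semitones, spelled as a D → Db
= Db


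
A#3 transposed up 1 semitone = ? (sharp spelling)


Working:
A#3: chromatic position 10 in octave 3 → absolute = 3×12 + 10 = 46
Transpose up 1: 46 + 1 = 47
47 = 3×12 + 11 → B in octave 3
Result = B3


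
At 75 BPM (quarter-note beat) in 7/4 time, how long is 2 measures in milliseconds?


Working:
Quarter-note beat duration = 60000 / 75 ms
Beats per measure (7/4) = 7
One measure = 7 × 60000 / 75 = 420000 / 75 ms
2 measures = 2 × 420000 / 75 = 840000 / 75
= 11200.0 ms


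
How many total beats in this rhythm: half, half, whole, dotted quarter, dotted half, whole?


Reasoning:
Beat values:
  half = 2 beats
  half = 2 beats
  whole = 4 beats
  dotted quarter = 1.5 beats
  dotted half = 3 beats
  whole = 4 beats
Sum = 2 + 2 + 4 + 1.5 + 3 + 4
= 16.5 beats


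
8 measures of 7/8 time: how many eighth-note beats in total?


Time signature 7/8: the bottom number 8 means the eighth note gets one count
The top number 7 means 7 eighth-note beats per measure
Total = 7 × 8 measures
= 56 eighth-note beats


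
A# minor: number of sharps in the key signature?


Solution.
Sharp minor keys follow the circle of fifths: A(0), E(1), B(2), F#(3), C#(4), G#(5), D#(6), A#(7)
A# minor has 7 sharps
Order of sharps: F# C# G# D# A# E# B# → first 7: F#, C#, G#, D#, A#, E#, B#
= 7 sharps


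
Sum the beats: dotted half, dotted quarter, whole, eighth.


Step by step:
Beat values:
  dotted half = 3 beats
  dotted quarter = 1.5 beats
  whole = 4 beats
  eighth = 0.5 beats
Sum = 3 + 1.5 + 4 + 0.5
= 9 beats


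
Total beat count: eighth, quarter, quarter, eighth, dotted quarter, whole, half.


Solution.
Beat values:
  eighth = 0.5 beats
  quarter = 1 beat
  quarter = 1 beat
  eighth = 0.5 beats
  dotted quarter = 1.5 beats
  whole = 4 beats
  half = 2 beats
Sum = 0.5 + 1 + 1 + 0.5 + 1.5 + 4 + 2
= 10.5 beats


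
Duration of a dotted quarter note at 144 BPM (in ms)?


One quarter-note beat = 60000 / BPM = 60000 / 144 ms
Dotted quarter note = 3/2 × quarter note
Duration = 3/2 × 60000 / 144 = 90000 / 144
= 625.0 ms


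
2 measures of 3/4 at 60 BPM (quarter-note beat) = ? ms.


Let's work it out.
Quarter-note beat duration = 60000 / 60 ms
Beats per measure (3/4) = 3
One measure = 3 × 60000 / 60 = 180000 / 60 ms
2 measures = 2 × 180000 / 60 = 360000 / 60
= 6000.0 ms


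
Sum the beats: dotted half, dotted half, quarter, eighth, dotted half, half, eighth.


Step by step:
Beat values:
  dotted half = 3 beats
  dotted half = 3 beats
  quarter = 1 beat
  eighth = 0.5 beats
  dotted half = 3 beats
  half = 2 beats
  eighth = 0.5 beats
Sum = 3 + 3 + 1 + 0.5 + 3 + 2 + 0.5
= 13 beats


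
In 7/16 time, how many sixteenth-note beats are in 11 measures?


Time signature 7/16: the bottom number 16 means the sixteenth note gets one count
The top number 7 means 7 sixteenth-note beats per measure
Total = 7 × 11 measures
= 77 sixteenth-note beats


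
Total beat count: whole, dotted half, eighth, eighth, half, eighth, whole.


Working:
Beat values:
  whole = 4 beats
  dotted half = 3 beats
  eighth = 0.5 beats
  eighth = 0.5 beats
  half = 2 beats
  eighth = 0.5 beats
  whole = 4 beats
Sum = 4 + 3 + 0.5 + 0.5 + 2 + 0.5 + 4
= 14.5 beats


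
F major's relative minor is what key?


Reasoning:
The relative minor shares the major's key signature and starts on its 6th degree
6th degree = a major 6th above the tonic; a major 6th above F is D
→ relative minor of F major is D minor
= D minor


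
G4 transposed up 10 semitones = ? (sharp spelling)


Step by step:
G4: chromatic position 7 in octave 4 → absolute = 4×12 + 7 = 55
Transpose up 10: 55 + 10 = 65
65 = 5×12 + 5 → F in octave 5
Result = F5


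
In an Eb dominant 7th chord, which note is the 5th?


Working:
Dominant 7th chord = root + major 3rd + perfect 5th + minor 7th
Seventh chords stack in thirds, so the letter names are E-G-B-D
Root: Eb
Major 3rd above Eb: G
Perfect 5th above Eb: Bb
Minor 7th above Eb: Db
The 5th = Bb


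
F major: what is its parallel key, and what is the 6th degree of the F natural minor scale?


Working:
Parallel keys share the same tonic but differ in mode
F major → parallel is F minor
F natural minor scale: F G Ab Bb C Db Eb
= F minor; 6th degree = Db


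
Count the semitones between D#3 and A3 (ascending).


Absolute semitone position = octave×12 + chromatic position
D#3: 3×12 + 3 = 39
A3: 3×12 + 9 = 45
Difference = 45 - 39 = 6
= 6 semitones


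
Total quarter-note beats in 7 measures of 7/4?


Let's work it out.
Time signature 7/4: the bottom number 4 means the quarter note gets one count
The top number 7 means 7 quarter-note beats per measure
Total = 7 × 7 measures
= 49 quarter-note beats


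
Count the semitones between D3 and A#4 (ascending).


Working:
Absolute semitone position = octave×12 + chromatic position
D3: 3×12 + 2 = 38
A#4: 4×12 + 10 = 58
Difference = 58 - 38 = 20
= 20 semitones


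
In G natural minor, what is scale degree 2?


Solution.
Natural minor scale pattern: W-H-W-W-H-W-W (2-1-2-2-1-2-2 semitones)
Starting from G:
  G + 2 semitones → A
  A + 1 semitone → Bb
  Bb + 2 semitones → C
  C + 2 semitones → D
  D + 1 semitone → Eb
  Eb + 2 semitones → F
  F + 2 semitones → G
Scale: G A Bb C D Eb F
Degree 2 = A


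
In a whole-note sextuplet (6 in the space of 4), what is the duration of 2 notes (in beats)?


Step by step:
Sextuplet: 6 notes occupy the space of 4 whole notes
Space = 4 × 4 = 16 beats
Each sextuplet note = 16 / 6 = 8/3 beats
2 notes = 2 × 8/3 = 16/3
= 16/3 beats


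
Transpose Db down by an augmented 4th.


augmented 4th: 4 letter names, 6 semitones
Letter: D - 3 → A
Pitch: Db - 6 semitones, spelled as an A → Abb
= Abb


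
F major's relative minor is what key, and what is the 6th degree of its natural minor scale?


Solution.
The relative minor shares the major's key signature and starts on its 6th degree
6th degree = a major 6th above the tonic; a major 6th above F is D
→ relative minor of F major is D minor
D natural minor scale: D E F G A Bb C
= D minor; 6th degree = Bb


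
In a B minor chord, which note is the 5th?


Let's work it out.
Minor triad = root + minor 3rd (3 semitones) + perfect 5th (7 semitones)
A triad on B stacks thirds, so the chord tones use letter names B-D-F
Root: B
Minor 3rd above B: D
Perfect 5th above B: F#
The 5th = F#


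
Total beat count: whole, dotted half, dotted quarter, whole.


Reasoning:
Beat values:
  whole = 4 beats
  dotted half = 3 beats
  dotted quarter = 1.5 beats
  whole = 4 beats
Sum = 4 + 3 + 1.5 + 4
= 12.5 beats


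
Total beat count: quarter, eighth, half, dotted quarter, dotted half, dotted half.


Beat values:
  quarter = 1 beat
  eighth = 0.5 beats
  half = 2 beats
  dotted quarter = 1.5 beats
  dotted half = 3 beats
  dotted half = 3 beats
Sum = 1 + 0.5 + 2 + 1.5 + 3 + 3
= 11 beats


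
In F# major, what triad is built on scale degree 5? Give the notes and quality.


F# major scale: F# G# A# B C# D# E#
Diatonic triad on degree 5 stacks scale notes 5, 7, 2: C# E# G#
C#→E# = 4 semitones; C#→G# = 7 semitones → major triad
= C# E# G# (major)


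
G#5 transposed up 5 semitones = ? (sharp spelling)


Reasoning:
G#5: chromatic position 8 in octave 5 → absolute = 5×12 + 8 = 68
Transpose up 5: 68 + 5 = 73
73 = 6×12 + 1 → C# in octave 6
Result = C#6


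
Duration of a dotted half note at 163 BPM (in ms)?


One quarter-note beat = 60000 / BPM = 60000 / 163 ms
Dotted half note = 3 × quarter note
Duration = 3 × 60000 / 163 = 180000 / 163
= 1104.3 ms


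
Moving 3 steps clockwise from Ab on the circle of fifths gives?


Step by step:
Each clockwise step on the circle of fifths moves up a perfect 5th
From Ab: Ab → Eb → Bb → F
= F


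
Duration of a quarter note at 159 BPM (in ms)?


One quarter-note beat = 60000 / BPM = 60000 / 159 ms
Duration = 60000 / 159
= 377.4 ms


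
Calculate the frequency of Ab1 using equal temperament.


Reasoning:
f = 440 × 2^(n/12) where n = semitones from A4
Ab1: -37 semitones from A4
f = 440 × 2^(-37/12)
f = 51.91 Hz


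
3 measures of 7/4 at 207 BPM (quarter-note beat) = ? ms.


Solution.
Quarter-note beat duration = 60000 / 207 ms
Beats per measure (7/4) = 7
One measure = 7 × 60000 / 207 = 420000 / 207 ms
3 measures = 3 × 420000 / 207 = 1260000 / 207
= 6087.0 ms


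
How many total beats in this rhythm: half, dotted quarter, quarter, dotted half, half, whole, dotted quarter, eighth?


Working:
Beat values:
  half = 2 beats
  dotted quarter = 1.5 beats
  quarter = 1 beat
  dotted half = 3 beats
  half = 2 beats
  whole = 4 beats
  dotted quarter = 1.5 beats
  eighth = 0.5 beats
Sum = 2 + 1.5 + 1 + 3 + 2 + 4 + 1.5 + 0.5
= 15.5 beats


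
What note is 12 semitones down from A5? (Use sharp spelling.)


Working:
A5: chromatic position 9 in octave 5 → absolute = 5×12 + 9 = 69
Transpose down 12: 69 - 12 = 57
57 = 4×12 + 9 → A in octave 4
Result = A4


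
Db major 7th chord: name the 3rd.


Solution.
Major 7th chord = root + major 3rd + perfect 5th + major 7th
Seventh chords stack in thirds, so the letter names are D-F-A-C
Root: Db
Major 3rd above Db: F
Perfect 5th above Db: Ab
Major 7th above Db: C
The 3rd = F


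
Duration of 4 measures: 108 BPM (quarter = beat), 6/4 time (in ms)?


Let's work it out.
Quarter-note beat duration = 60000 / 108 ms
Beats per measure (6/4) = 6
One measure = 6 × 60000 / 108 = 360000 / 108 ms
4 measures = 4 × 360000 / 108 = 1440000 / 108
= 13333.3 ms


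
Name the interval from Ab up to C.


Letter names: A → C spans 3 letter names → a 3rd
Semitones: Ab → C = 4 half-steps
A 3rd of 4 semitones is a major 3rd
= major 3rd


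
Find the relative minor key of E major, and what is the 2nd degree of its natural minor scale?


Step by step:
The relative minor shares the major's key signature and starts on its 6th degree
6th degree = a major 6th above the tonic; a major 6th above E is C#
→ relative minor of E major is C# minor
C# natural minor scale: C# D# E F# G# A B
= C# minor; 2nd degree = D#


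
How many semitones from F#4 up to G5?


Let's work it out.
Absolute semitone position = octave×12 + chromatic position
F#4: 4×12 + 6 = 54
G5: 5×12 + 7 = 67
Difference = 67 - 54 = 13
= 13 semitones


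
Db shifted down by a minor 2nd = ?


Step by step:
minor 2nd: 2 letter names, 1 semitones
Letter: D - 1 → C
Pitch: Db - 1 semitones, spelled as a C → C
= C


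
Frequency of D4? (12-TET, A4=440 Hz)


Reasoning:
f = 440 × 2^(n/12) where n = semitones from A4
D4: -7 semitones from A4
f = 440 × 2^(-7/12)
f = 293.66 Hz


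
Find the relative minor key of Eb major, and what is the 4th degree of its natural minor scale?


Solution.
The relative minor shares the major's key signature and starts on its 6th degree
6th degree = a major 6th above the tonic; a major 6th above Eb is C
→ relative minor of Eb major is C minor
C natural minor scale: C D Eb F G Ab Bb
= C minor; 4th degree = F


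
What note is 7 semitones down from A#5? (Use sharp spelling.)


A#5: chromatic position 10 in octave 5 → absolute = 5×12 + 10 = 70
Transpose down 7: 70 - 7 = 63
63 = 5×12 + 3 → D# in octave 5
Result = D#5


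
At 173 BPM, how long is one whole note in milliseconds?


Working:
One quarter-note beat = 60000 / BPM = 60000 / 173 ms
Whole note = 4 × quarter note
Duration = 4 × 60000 / 173 = 240000 / 173
= 1387.3 ms


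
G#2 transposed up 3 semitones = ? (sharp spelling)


G#2: chromatic position 8 in octave 2 → absolute = 2×12 + 8 = 32
Transpose up 3: 32 + 3 = 35
35 = 2×12 + 11 → B in octave 2
Result = B2


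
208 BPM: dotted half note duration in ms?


One quarter-note beat = 60000 / BPM = 60000 / 208 ms
Dotted half note = 3 × quarter note
Duration = 3 × 60000 / 208 = 180000 / 208
= 865.4 ms


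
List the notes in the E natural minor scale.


Step by step:
Natural minor scale pattern: W-H-W-W-H-W-W (2-1-2-2-1-2-2 semitones)
Starting from E:
  E + 2 semitones → F#
  F# + 1 semitone → G
  G + 2 semitones → A
  A + 2 semitones → B
  B + 1 semitone → C
  C + 2 semitones → D
  D + 2 semitones → E
Scale = E F# G A B C D


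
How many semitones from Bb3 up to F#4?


Solution.
Absolute semitone position = octave×12 + chromatic position
Bb3: 3×12 + 10 = 46
F#4: 4×12 + 6 = 54
Difference = 54 - 46 = 8
= 8 semitones


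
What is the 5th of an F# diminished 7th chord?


Diminished 7th chord = root + minor 3rd + diminished 5th + diminished 7th
Seventh chords stack in thirds, so the letter names are F-A-C-E
Root: F#
Minor 3rd above F#: A
Diminished 5th above F#: C
Diminished 7th above F#: Eb
The 5th = C


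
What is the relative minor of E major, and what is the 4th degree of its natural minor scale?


Step by step:
The relative minor shares the major's key signature and starts on its 6th degree
6th degree = a major 6th above the tonic; a major 6th above E is C#
→ relative minor of E major is C# minor
C# natural minor scale: C# D# E F# G# A B
= C# minor; 4th degree = F#


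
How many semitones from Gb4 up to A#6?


Absolute semitone position = octave×12 + chromatic position
Gb4: 4×12 + 6 = 54
A#6: 6×12 + 10 = 82
Difference = 82 - 54 = 28
= 28 semitones


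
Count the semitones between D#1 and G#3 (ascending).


Reasoning:
Absolute semitone position = octave×12 + chromatic position
D#1: 1×12 + 3 = 15
G#3: 3×12 + 8 = 44
Difference = 44 - 15 = 29
= 29 semitones


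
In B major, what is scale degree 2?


Working:
Major scale pattern: W-W-H-W-W-W-H (2-2-1-2-2-2-1 semitones)
Starting from B:
  B + 2 semitones → C#
  C# + 2 semitones → D#
  D# + 1 semitone → E
  E + 2 semitones → F#
  F# + 2 semitones → G#
  G# + 2 semitones → A#
  A# + 1 semitone → B
Scale: B C# D# E F# G# A#
Degree 2 = C#


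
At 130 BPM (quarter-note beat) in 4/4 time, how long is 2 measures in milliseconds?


Working:
Quarter-note beat duration = 60000 / 130 ms
Beats per measure (4/4) = 4
One measure = 4 × 60000 / 130 = 240000 / 130 ms
2 measures = 2 × 240000 / 130 = 480000 / 130
= 3692.3 ms


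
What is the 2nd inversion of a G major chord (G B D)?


Let's work it out.
Root position: G B D
2nd inversion: move root and 3rd up an octave
Bass note: D
Notes (bottom to top) = D G B


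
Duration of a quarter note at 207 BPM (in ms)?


One quarter-note beat = 60000 / BPM = 60000 / 207 ms
Duration = 60000 / 207
= 289.9 ms


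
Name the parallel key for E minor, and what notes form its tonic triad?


Parallel keys share the same tonic but differ in mode
E minor → parallel is E major
Tonic triad of E major = E G# B
= E major; triad = E G# B


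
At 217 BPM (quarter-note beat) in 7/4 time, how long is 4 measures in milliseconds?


Working:
Quarter-note beat duration = 60000 / 217 ms
Beats per measure (7/4) = 7
One measure = 7 × 60000 / 217 = 420000 / 217 ms
4 measures = 4 × 420000 / 217 = 1680000 / 217
= 7741.9 ms


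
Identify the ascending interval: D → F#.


Letter names: D → F spans 3 letter names → a 3rd
Semitones: D → F# = 4 half-steps
A 3rd of 4 semitones is a major 3rd
= major 3rd


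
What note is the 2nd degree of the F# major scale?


Reasoning:
Major scale pattern: W-W-H-W-W-W-H (2-2-1-2-2-2-1 semitones)
Starting from F#:
  F# + 2 semitones → G#
  G# + 2 semitones → A#
  A# + 1 semitone → B
  B + 2 semitones → C#
  C# + 2 semitones → D#
  D# + 2 semitones → E#
  E# + 1 semitone → F#
Scale: F# G# A# B C# D# E#
Degree 2 = G#


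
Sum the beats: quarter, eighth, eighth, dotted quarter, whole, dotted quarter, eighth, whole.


Let's work it out.
Beat values:
  quarter = 1 beat
  eighth = 0.5 beats
  eighth = 0.5 beats
  dotted quarter = 1.5 beats
  whole = 4 beats
  dotted quarter = 1.5 beats
  eighth = 0.5 beats
  whole = 4 beats
Sum = 1 + 0.5 + 0.5 + 1.5 + 4 + 1.5 + 0.5 + 4
= 13.5 beats


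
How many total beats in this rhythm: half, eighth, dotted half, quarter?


Step by step:
Beat values:
  half = 2 beats
  eighth = 0.5 beats
  dotted half = 3 beats
  quarter = 1 beat
Sum = 2 + 0.5 + 3 + 1
= 6.5 beats


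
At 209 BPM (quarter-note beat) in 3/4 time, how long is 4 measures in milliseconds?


Solution.
Quarter-note beat duration = 60000 / 209 ms
Beats per measure (3/4) = 3
One measure = 3 × 60000 / 209 = 180000 / 209 ms
4 measures = 4 × 180000 / 209 = 720000 / 209
= 3445.0 ms


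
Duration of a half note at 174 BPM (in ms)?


Working:
One quarter-note beat = 60000 / BPM = 60000 / 174 ms
Half note = 2 × quarter note
Duration = 2 × 60000 / 174 = 120000 / 174
= 689.7 ms


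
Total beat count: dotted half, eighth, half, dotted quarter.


Working:
Beat values:
  dotted half = 3 beats
  eighth = 0.5 beats
  half = 2 beats
  dotted quarter = 1.5 beats
Sum = 3 + 0.5 + 2 + 1.5
= 7 beats


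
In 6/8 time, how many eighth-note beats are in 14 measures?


Step by step:
Time signature 6/8: the bottom number 8 means the eighth note gets one count
The top number 6 means 6 eighth-note beats per measure
Total = 6 × 14 measures
= 84 eighth-note beats


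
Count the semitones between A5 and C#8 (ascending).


Reasoning:
Absolute semitone position = octave×12 + chromatic position
A5: 5×12 + 9 = 69
C#8: 8×12 + 1 = 97
Difference = 97 - 69 = 28
= 28 semitones


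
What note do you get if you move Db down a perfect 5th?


Solution.
perfect 5th: 5 letter names, 7 semitones
Letter: D - 4 → G
Pitch: Db - 7 semitones, spelled as a G → Gb
= Gb


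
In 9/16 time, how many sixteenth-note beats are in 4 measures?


Working:
Time signature 9/16: the bottom number 16 means the sixteenth note gets one count
The top number 9 means 9 sixteenth-note beats per measure
Total = 9 × 4 measures
= 36 sixteenth-note beats


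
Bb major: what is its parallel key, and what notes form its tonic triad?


Let's work it out.
Parallel keys share the same tonic but differ in mode
Bb major → parallel is Bb minor
Tonic triad of Bb minor = Bb Db F
= Bb minor; triad = Bb Db F


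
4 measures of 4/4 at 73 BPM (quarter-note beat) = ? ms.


Working:
Quarter-note beat duration = 60000 / 73 ms
Beats per measure (4/4) = 4
One measure = 4 × 60000 / 73 = 240000 / 73 ms
4 measures = 4 × 240000 / 73 = 960000 / 73
= 13150.7 ms


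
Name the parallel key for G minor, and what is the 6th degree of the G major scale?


Parallel keys share the same tonic but differ in mode
G minor → parallel is G major
G major scale: G A B C D E F#
= G major; 6th degree = E


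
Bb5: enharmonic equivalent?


Let's work it out.
Enharmonic notes sound the same pitch but are spelled with different letter names
Bb and A# name the same pitch class
= A#5


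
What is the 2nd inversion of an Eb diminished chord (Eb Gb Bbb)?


Step by step:
Root position: Eb Gb Bbb
2nd inversion: move root and 3rd up an octave
Bass note: Bbb
Notes (bottom to top) = Bbb Eb Gb


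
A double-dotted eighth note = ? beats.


Base eighth note = 1/2 beats
Dot 1 adds half the previous value: +1/4
Dot 2 adds half the previous value: +1/8
One double-dotted eighth = 1/2 + 1/4 + 1/8 = 7/8
= 7/8 beats


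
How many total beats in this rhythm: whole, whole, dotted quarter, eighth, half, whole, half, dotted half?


Reasoning:
Beat values:
  whole = 4 beats
  whole = 4 beats
  dotted quarter = 1.5 beats
  eighth = 0.5 beats
  half = 2 beats
  whole = 4 beats
  half = 2 beats
  dotted half = 3 beats
Sum = 4 + 4 + 1.5 + 0.5 + 2 + 4 + 2 + 3
= 21 beats


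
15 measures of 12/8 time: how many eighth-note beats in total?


Time signature 12/8: the bottom number 8 means the eighth note gets one count
The top number 12 means 12 eighth-note beats per measure
Total = 12 × 15 measures
= 180 eighth-note beats


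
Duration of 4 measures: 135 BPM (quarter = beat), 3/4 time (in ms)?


Let's work it out.
Quarter-note beat duration = 60000 / 135 ms
Beats per measure (3/4) = 3
One measure = 3 × 60000 / 135 = 180000 / 135 ms
4 measures = 4 × 180000 / 135 = 720000 / 135
= 5333.3 ms


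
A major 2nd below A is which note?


Solution.
A 2nd spans 2 letter names, so from A we land on G
A major 2nd = 2 semitones below A
Spell G at that pitch: G
= G


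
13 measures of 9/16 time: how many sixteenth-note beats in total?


Time signature 9/16: the bottom number 16 means the sixteenth note gets one count
The top number 9 means 9 sixteenth-note beats per measure
Total = 9 × 13 measures
= 117 sixteenth-note beats


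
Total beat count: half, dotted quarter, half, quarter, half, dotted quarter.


Reasoning:
Beat values:
  half = 2 beats
  dotted quarter = 1.5 beats
  half = 2 beats
  quarter = 1 beat
  half = 2 beats
  dotted quarter = 1.5 beats
Sum = 2 + 1.5 + 2 + 1 + 2 + 1.5
= 10 beats


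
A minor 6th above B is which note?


Step by step:
A 6th spans 6 letter names, so from B we land on G
A minor 6th = 8 semitones above B
Spell G at that pitch: G
= G


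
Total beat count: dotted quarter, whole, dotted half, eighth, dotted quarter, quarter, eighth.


Solution.
Beat values:
  dotted quarter = 1.5 beats
  whole = 4 beats
  dotted half = 3 beats
  eighth = 0.5 beats
  dotted quarter = 1.5 beats
  quarter = 1 beat
  eighth = 0.5 beats
Sum = 1.5 + 4 + 3 + 0.5 + 1.5 + 1 + 0.5
= 12 beats


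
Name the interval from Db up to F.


Step by step:
Letter names: D → F spans 3 letter names → a 3rd
Semitones: Db → F = 4 half-steps
A 3rd of 4 semitones is a major 3rd
= major 3rd


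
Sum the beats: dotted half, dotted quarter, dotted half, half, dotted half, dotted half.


Reasoning:
Beat values:
  dotted half = 3 beats
  dotted quarter = 1.5 beats
  dotted half = 3 beats
  half = 2 beats
  dotted half = 3 beats
  dotted half = 3 beats
Sum = 3 + 1.5 + 3 + 2 + 3 + 3
= 15.5 beats


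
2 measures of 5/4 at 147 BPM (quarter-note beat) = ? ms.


Quarter-note beat duration = 60000 / 147 ms
Beats per measure (5/4) = 5
One measure = 5 × 60000 / 147 = 300000 / 147 ms
2 measures = 2 × 300000 / 147 = 600000 / 147
= 4081.6 ms


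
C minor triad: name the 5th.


Working:
Minor triad = root + minor 3rd (3 semitones) + perfect 5th (7 semitones)
A triad on C stacks thirds, so the chord tones use letter names C-E-G
Root: C
Minor 3rd above C: Eb
Perfect 5th above C: G
The 5th = G


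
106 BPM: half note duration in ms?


Let's work it out.
One quarter-note beat = 60000 / BPM = 60000 / 106 ms
Half note = 2 × quarter note
Duration = 2 × 60000 / 106 = 120000 / 106
= 1132.1 ms


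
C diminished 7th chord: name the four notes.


Let's work it out.
Diminished 7th chord = root + minor 3rd + diminished 5th + diminished 7th
Seventh chords stack in thirds, so the letter names are C-E-G-B
Root: C
Minor 3rd above C: Eb
Diminished 5th above C: Gb
Diminished 7th above C: Bbb
Chord = C Eb Gb Bbb


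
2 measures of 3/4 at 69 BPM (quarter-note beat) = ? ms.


Step by step:
Quarter-note beat duration = 60000 / 69 ms
Beats per measure (3/4) = 3
One measure = 3 × 60000 / 69 = 180000 / 69 ms
2 measures = 2 × 180000 / 69 = 360000 / 69
= 5217.4 ms


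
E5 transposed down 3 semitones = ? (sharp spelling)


Reasoning:
E5: chromatic position 4 in octave 5 → absolute = 5×12 + 4 = 64
Transpose down 3: 64 - 3 = 61
61 = 5×12 + 1 → C# in octave 5
Result = C#5


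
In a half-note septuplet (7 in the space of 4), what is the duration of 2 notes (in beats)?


Step by step:
Septuplet: 7 notes occupy the space of 4 half notes
Space = 4 × 2 = 8 beats
Each septuplet note = 8 / 7 = 8/7 beats
2 notes = 2 × 8/7 = 16/7
= 16/7 beats


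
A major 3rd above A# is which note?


A 3rd spans 3 letter names, so from A we land on C
A major 3rd = 4 semitones above A#
Spell C at that pitch: C##
= C##


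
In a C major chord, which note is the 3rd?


Reasoning:
Major triad = root + major 3rd (4 semitones) + perfect 5th (7 semitones)
A triad on C stacks thirds, so the chord tones use letter names C-E-G
Root: C
Major 3rd above C: E
Perfect 5th above C: G
The 3rd = E


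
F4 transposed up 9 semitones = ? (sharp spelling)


Solution.
F4: chromatic position 5 in octave 4 → absolute = 4×12 + 5 = 53
Transpose up 9: 53 + 9 = 62
62 = 5×12 + 2 → D in octave 5
Result = D5


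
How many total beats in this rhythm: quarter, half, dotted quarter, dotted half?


Beat values:
  quarter = 1 beat
  half = 2 beats
  dotted quarter = 1.5 beats
  dotted half = 3 beats
Sum = 1 + 2 + 1.5 + 3
= 7.5 beats


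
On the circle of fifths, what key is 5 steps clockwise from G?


Each clockwise step on the circle of fifths moves up a perfect 5th
From G: G → D → A → E → B → F#/Gb
= F#/Gb


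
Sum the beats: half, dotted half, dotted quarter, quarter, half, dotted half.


Beat values:
  half = 2 beats
  dotted half = 3 beats
  dotted quarter = 1.5 beats
  quarter = 1 beat
  half = 2 beats
  dotted half = 3 beats
Sum = 2 + 3 + 1.5 + 1 + 2 + 3
= 12.5 beats


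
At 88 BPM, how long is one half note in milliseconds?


Step by step:
One quarter-note beat = 60000 / BPM = 60000 / 88 ms
Half note = 2 × quarter note
Duration = 2 × 60000 / 88 = 120000 / 88
= 1363.6 ms


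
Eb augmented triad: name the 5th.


Step by step:
Augmented triad = root + major 3rd (4 semitones) + augmented 5th (8 semitones)
A triad on Eb stacks thirds, so the chord tones use letter names E-G-B
Root: Eb
Major 3rd above Eb: G
Augmented 5th above Eb: B
The 5th = B


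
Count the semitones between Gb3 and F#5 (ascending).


Let's work it out.
Absolute semitone position = octave×12 + chromatic position
Gb3: 3×12 + 6 = 42
F#5: 5×12 + 6 = 66
Difference = 66 - 42 = 24
= 24 semitones


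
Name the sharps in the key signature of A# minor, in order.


Step by step:
Sharp minor keys follow the circle of fifths: A(0), E(1), B(2), F#(3), C#(4), G#(5), D#(6), A#(7)
A# minor has 7 sharps
Order of sharps: F# C# G# D# A# E# B# → first 7: F#, C#, G#, D#, A#, E#, B#
= F#, C#, G#, D#, A#, E#, B#
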